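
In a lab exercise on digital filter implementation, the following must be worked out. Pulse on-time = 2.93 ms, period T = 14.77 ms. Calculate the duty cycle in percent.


Duty cycle as a percentage:
DC = (t_on / T) * 100
   = (2.93 / 14.77) * 100
   = 0.198375 * 100
   = 19.84 %

19.84 %


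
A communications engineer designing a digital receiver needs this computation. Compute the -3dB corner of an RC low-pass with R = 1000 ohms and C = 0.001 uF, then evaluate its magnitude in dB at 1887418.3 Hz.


Step 1 — cutoff frequency:
fc = 1 / (2*pi*R*C)
C = 0.001 uF = 1e-09 F
fc = 1 / (2*pi*1000*1e-09)
   = 159154.943 Hz

Step 2 — magnitude at f = 1887418.3 Hz:
|H(f)| = 1 / sqrt(1 + (f/fc)^2)
f/fc = 1887418.3 / 159154.943 = 11.858999
|H| = 1 / sqrt(1 + 140.635857) = 0.0840259
|H|_dB = 20*log10(0.0840259) = -21.51 dB

fc = 159154.943 Hz; |H(1887418.3 Hz)| = -21.51 dB


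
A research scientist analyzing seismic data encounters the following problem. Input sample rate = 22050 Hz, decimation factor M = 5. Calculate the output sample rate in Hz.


Decimation reduces the sample rate:
fs_out = fs_in / M
       = 22050 / 5
       = 4410.0 Hz

4410.0 Hz


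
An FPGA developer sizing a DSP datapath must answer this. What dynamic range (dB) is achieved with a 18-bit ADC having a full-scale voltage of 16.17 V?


Dynamic range from full-scale to LSB:
V_min = V_max / 2^bits = 16.17 / 2^18
DR = 20 * log10(V_max / V_min)
   = 20 * log10(2^18)
   = 20 * 18 * log10(2)
   = 108.37 dB

108.37 dB


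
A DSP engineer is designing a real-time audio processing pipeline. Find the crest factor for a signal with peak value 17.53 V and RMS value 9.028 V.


Crest factor is the ratio of peak to RMS:
CF = V_peak / V_rms
   = 17.53 / 9.028
   = 1.9417

1.9417


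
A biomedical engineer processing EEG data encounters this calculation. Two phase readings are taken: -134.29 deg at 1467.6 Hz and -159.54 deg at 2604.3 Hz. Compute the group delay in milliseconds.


Group delay from phase difference:
tau = -d(phi)/d(omega)
d(phi) = -25.25 deg = -0.440696 rad
d(omega) = 2*pi*(2604.3 - 1467.6) = 7142.0967 rad/s
tau = -(-0.440696) / 7142.0967
    = 0.0617 ms

0.0617 ms


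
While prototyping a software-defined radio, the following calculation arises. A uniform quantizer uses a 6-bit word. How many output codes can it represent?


Number of quantization levels = 2^N
= 2^6
= 64

64


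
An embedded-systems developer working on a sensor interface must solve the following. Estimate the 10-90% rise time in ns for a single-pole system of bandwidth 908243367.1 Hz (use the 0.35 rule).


Rise time from bandwidth relationship:
tr = 0.35 / BW
   = 0.35 / 908243367.1
   = 3.85359269e-10 s
   = 0.3854 ns

0.3854 ns


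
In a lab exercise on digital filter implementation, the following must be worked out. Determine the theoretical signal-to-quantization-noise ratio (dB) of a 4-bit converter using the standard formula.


Theoretical SNR for a full-scale sinusoid:
SNR = 6.02 * N + 1.76
    = 6.02 * 4 + 1.76
    = 24.08 + 1.76
    = 25.84 dB

25.84 dB


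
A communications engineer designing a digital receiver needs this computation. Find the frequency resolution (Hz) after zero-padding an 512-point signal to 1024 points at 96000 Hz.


Frequency resolution after zero-padding:
N_padded = 512 * 2 = 1024
df = fs / N_padded
   = 96000 / 1024
   = 93.75 Hz

93.75 Hz


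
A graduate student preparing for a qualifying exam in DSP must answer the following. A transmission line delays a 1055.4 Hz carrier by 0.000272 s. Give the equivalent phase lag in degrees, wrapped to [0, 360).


Phase shift from frequency and time delay:
phi = 360 * f * t_delay
    = 360 * 1055.4 * 0.000272
    = 103.34 degrees
    mod 360 = 103.34 degrees

103.34 degrees


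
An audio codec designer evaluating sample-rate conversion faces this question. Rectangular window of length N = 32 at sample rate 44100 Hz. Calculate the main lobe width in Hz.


Main lobe width for a rectangular window:
Width = 2 * fs / N
      = 2 * 44100 / 32
      = 88200 / 32
      = 2756.25 Hz

2756.25 Hz


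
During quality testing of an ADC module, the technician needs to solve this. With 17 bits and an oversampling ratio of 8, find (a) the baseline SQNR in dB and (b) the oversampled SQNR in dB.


Step 1 — baseline SQNR at Nyquist:
SQNR_base = 6.02*N + 1.76
          = 6.02*17 + 1.76
          = 104.1 dB

Step 2 — oversampling processing gain:
G = 10*log10(OSR) = 10*log10(8) = 9.03 dB

Step 3 — total:
SQNR_total = 104.1 + 9.03 = 113.13 dB

Base SQNR = 104.1 dB; oversampled SQNR = 113.13 dB


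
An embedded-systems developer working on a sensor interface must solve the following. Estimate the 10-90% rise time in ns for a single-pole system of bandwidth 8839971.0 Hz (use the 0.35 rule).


Rise time from bandwidth relationship:
tr = 0.35 / BW
   = 0.35 / 8839971.0
   = 3.959289007e-08 s
   = 39.5929 ns

39.5929 ns


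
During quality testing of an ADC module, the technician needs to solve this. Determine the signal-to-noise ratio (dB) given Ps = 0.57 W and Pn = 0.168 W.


SNR in decibels:
SNR = 10 * log10(Ps / Pn)
    = 10 * log10(0.57 / 0.168)
    = 10 * log10(3.3929)
    = 10 * 0.5306
    = 5.31 dB

5.31 dB


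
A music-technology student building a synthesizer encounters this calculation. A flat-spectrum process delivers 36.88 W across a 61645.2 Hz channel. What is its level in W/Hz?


Power spectral density:
PSD = P / BW
    = 36.88 / 61645.2
    = 0.00059826 W/Hz

0.00059826 W/Hz


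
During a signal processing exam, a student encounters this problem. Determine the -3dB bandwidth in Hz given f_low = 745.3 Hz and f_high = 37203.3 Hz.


Bandwidth is the difference of -3dB frequencies:
BW = f_high - f_low
   = 37203.3 - 745.3
   = 36458.0 Hz

36458.0 Hz


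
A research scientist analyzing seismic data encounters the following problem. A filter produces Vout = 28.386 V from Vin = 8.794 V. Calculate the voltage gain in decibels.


Voltage gain in dB:
G = 20 * log10(Vout / Vin)
  = 20 * log10(28.386 / 8.794)
  = 20 * log10(3.227883)
  = 20 * 0.508918
  = 10.18 dB

10.18 dB


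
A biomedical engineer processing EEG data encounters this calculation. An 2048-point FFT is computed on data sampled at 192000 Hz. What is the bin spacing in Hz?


DFT frequency resolution:
df = fs / N
   = 192000 / 2048
   = 93.75 Hz

93.75 Hz


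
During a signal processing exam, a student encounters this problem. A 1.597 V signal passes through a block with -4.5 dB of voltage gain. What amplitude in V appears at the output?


Output voltage from dB gain:
V_out = V_in * 10^(gain_dB / 20)
      = 1.597 * 10^(-4.5 / 20)
      = 1.597 * 0.595662
      = 0.9513 V

0.9513 V


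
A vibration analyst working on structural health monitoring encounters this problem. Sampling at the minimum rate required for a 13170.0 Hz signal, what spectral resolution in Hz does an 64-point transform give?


Step 1 — Nyquist sampling rate:
fs = 2 * fmax = 2 * 13170.0 = 26340.0 Hz

Step 2 — DFT bin spacing:
df = fs / N = 26340.0 / 64 = 411.5625 Hz

411.5625 Hz


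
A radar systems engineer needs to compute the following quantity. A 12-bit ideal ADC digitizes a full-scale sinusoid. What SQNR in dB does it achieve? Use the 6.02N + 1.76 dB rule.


Theoretical SNR for a full-scale sinusoid:
SNR = 6.02 * N + 1.76
    = 6.02 * 12 + 1.76
    = 72.24 + 1.76
    = 74.0 dB

74.0 dB


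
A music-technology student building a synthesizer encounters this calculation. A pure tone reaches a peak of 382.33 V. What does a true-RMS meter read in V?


RMS voltage for a sinusoidal waveform:
V_rms = V_peak / sqrt(2)
      = 382.33 / 1.414214
      = 270.348 V

270.348 V


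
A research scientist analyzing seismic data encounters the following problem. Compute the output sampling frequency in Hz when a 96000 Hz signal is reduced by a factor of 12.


Decimation reduces the sample rate:
fs_out = fs_in / M
       = 96000 / 12
       = 8000.0 Hz

8000.0 Hz


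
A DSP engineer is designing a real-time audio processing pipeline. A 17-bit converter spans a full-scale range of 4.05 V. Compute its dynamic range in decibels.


Dynamic range from full-scale to LSB:
V_min = V_max / 2^bits = 4.05 / 2^17
DR = 20 * log10(V_max / V_min)
   = 20 * log10(2^17)
   = 20 * 17 * log10(2)
   = 102.35 dB

102.35 dB


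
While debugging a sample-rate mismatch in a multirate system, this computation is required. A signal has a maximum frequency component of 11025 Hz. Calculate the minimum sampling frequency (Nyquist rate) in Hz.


The Nyquist rate is twice the maximum frequency component.
fs_min = 2 * fmax
      = 2 * 11025
      = 22050 Hz

22050


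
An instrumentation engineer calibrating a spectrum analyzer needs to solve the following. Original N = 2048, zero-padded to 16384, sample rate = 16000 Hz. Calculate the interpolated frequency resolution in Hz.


Frequency resolution after zero-padding:
N_padded = 2048 * 8 = 16384
df = fs / N_padded
   = 16000 / 16384
   = 0.9766 Hz

0.9766 Hz


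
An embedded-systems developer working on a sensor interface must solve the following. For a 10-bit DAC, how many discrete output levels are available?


Number of quantization levels = 2^N
= 2^10
= 1024

1024


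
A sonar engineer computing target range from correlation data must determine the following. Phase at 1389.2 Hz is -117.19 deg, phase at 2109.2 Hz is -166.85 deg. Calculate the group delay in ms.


Group delay from phase difference:
tau = -d(phi)/d(omega)
d(phi) = -49.66 deg = -0.866731 rad
d(omega) = 2*pi*(2109.2 - 1389.2) = 4523.8934 rad/s
tau = -(-0.866731) / 4523.8934
    = 0.1916 ms

0.1916 ms


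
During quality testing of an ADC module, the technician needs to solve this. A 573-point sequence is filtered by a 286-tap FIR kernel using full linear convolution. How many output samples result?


Linear convolution output length:
L = N + M - 1
  = 573 + 286 - 1
  = 858 samples

858


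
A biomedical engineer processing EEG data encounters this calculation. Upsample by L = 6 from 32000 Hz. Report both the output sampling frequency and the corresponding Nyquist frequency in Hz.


Step 1 — output sample rate after interpolation by L:
fs_out = L * fs_in = 6 * 32000 = 192000 Hz

Step 2 — Nyquist frequency of the output stream:
f_Nyq = fs_out / 2 = 192000 / 2 = 96000.0 Hz

fs_out = 192000 Hz; f_Nyquist = 96000.0 Hz


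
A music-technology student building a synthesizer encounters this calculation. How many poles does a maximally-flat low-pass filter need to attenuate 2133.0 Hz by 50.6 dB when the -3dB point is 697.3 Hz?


Butterworth filter order formula:
n = log10(10^(A/10) - 1) / (2 * log10(f_stop/f_pass))
10^(50.6/10) - 1 = 114814.3621
f_stop/f_pass = 2133.0 / 697.3 = 3.0589
n = 5.2104 -> ceil = 6

6


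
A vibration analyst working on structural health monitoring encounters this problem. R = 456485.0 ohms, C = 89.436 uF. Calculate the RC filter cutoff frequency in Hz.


Cutoff frequency of a first-order RC filter:
fc = 1 / (2 * pi * R * C)
C = 89.436 uF = 8.9436e-05 F
fc = 1 / (2 * pi * 456485.0 * 8.9436e-05)
   = 1 / 256.51853261276
   = 0.003898 Hz

0.003898 Hz


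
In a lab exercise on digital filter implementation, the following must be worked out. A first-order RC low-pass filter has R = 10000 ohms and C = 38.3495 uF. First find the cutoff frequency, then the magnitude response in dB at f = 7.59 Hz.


Step 1 — cutoff frequency:
fc = 1 / (2*pi*R*C)
C = 38.3495 uF = 3.83495e-05 F
fc = 1 / (2*pi*10000*3.83495e-05)
   = 0.415012 Hz

Step 2 — magnitude at f = 7.59 Hz:
|H(f)| = 1 / sqrt(1 + (f/fc)^2)
f/fc = 7.59 / 0.415012 = 18.288628
|H| = 1 / sqrt(1 + 334.473914) = 0.0545972
|H|_dB = 20*log10(0.0545972) = -25.26 dB

fc = 0.415012 Hz; |H(7.59 Hz)| = -25.26 dB


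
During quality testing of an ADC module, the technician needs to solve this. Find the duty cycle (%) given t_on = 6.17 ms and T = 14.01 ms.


Duty cycle as a percentage:
DC = (t_on / T) * 100
   = (6.17 / 14.01) * 100
   = 0.4404 * 100
   = 44.04 %

44.04 %


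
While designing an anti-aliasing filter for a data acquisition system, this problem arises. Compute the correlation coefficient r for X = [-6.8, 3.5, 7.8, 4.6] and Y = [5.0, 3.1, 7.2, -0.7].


Pearson correlation coefficient (population):
r = cov(X,Y) / (std(X) * std(Y))
Mean X = 2.275, Mean Y = 3.65
Cov(X,Y) = -0.85625
Std(X) = 5.472374, Std(Y) = 2.900431
r = -0.0539

-0.0539


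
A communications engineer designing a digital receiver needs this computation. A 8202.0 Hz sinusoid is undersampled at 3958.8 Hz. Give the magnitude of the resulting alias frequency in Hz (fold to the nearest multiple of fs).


Compute the nearest integer multiple of fs to the signal:
n = round(8202.0 / 3958.8) = 2
f_alias = |8202.0 - 2 * 3958.8|
        = |8202.0 - 7917.6|
        = 284.4 Hz

284.4


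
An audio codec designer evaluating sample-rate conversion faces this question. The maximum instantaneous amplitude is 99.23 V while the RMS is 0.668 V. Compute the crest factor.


Crest factor is the ratio of peak to RMS:
CF = V_peak / V_rms
   = 99.23 / 0.668
   = 148.5479

148.5479


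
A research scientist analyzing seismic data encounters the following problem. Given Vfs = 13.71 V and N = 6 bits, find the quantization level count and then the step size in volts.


Step 1 — number of quantization levels:
L = 2^N = 2^6 = 64

Step 2 — LSB step size:
delta = Vfs / L
      = 13.71 / 64
      = 0.21421875 V

Levels = 64; step size = 0.21421875 V


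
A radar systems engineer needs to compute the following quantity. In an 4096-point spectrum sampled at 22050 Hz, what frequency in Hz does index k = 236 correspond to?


Frequency of DFT bin k:
f_k = k * fs / N
    = 236 * 22050 / 4096
    = 5203800 / 4096
    = 1270.459 Hz

1270.459 Hz


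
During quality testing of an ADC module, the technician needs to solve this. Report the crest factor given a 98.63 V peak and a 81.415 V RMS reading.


Crest factor is the ratio of peak to RMS:
CF = V_peak / V_rms
   = 98.63 / 81.415
   = 1.2114

1.2114


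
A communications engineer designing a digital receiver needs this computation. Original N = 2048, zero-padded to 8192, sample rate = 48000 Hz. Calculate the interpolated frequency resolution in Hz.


Frequency resolution after zero-padding:
N_padded = 2048 * 4 = 8192
df = fs / N_padded
   = 48000 / 8192
   = 5.8594 Hz

5.8594 Hz


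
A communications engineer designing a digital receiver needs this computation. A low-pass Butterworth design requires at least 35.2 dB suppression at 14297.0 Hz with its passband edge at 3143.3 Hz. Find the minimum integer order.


Butterworth filter order formula:
n = log10(10^(A/10) - 1) / (2 * log10(f_stop/f_pass))
10^(35.2/10) - 1 = 3310.3112
f_stop/f_pass = 14297.0 / 3143.3 = 4.5484
n = 2.6752 -> ceil = 3

3


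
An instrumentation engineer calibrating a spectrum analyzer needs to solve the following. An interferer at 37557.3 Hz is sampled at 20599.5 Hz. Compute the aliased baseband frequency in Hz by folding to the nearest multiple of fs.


Compute the nearest integer multiple of fs to the signal:
n = round(37557.3 / 20599.5) = 2
f_alias = |37557.3 - 2 * 20599.5|
        = |37557.3 - 41199.0|
        = 3641.7 Hz

3641.7


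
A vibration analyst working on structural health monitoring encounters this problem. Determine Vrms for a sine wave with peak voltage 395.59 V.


RMS voltage for a sinusoidal waveform:
V_rms = V_peak / sqrt(2)
      = 395.59 / 1.414214
      = 279.724 V

279.724 V


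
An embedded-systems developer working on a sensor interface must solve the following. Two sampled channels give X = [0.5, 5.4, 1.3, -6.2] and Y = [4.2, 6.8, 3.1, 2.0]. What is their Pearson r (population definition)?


Pearson correlation coefficient (population):
r = cov(X,Y) / (std(X) * std(Y))
Mean X = 0.25, Mean Y = 4.025
Cov(X,Y) = 6.60625
Std(X) = 4.162031, Std(Y) = 1.780976
r = 0.8912

0.8912


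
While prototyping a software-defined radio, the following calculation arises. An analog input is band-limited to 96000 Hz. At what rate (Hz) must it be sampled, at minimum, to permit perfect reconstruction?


The Nyquist rate is twice the maximum frequency component.
fs_min = 2 * fmax
      = 2 * 96000
      = 192000 Hz

192000


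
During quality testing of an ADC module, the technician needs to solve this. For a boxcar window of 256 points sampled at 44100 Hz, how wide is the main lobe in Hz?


Main lobe width for a rectangular window:
Width = 2 * fs / N
      = 2 * 44100 / 256
      = 88200 / 256
      = 344.531 Hz

344.531 Hz


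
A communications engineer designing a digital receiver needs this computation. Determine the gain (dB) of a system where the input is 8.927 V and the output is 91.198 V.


Voltage gain in dB:
G = 20 * log10(Vout / Vin)
  = 20 * log10(91.198 / 8.927)
  = 20 * log10(10.215974)
  = 20 * 1.00928
  = 20.19 dB

20.19 dB


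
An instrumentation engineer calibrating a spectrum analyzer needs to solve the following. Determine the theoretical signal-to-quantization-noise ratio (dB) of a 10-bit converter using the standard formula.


Theoretical SNR for a full-scale sinusoid:
SNR = 6.02 * N + 1.76
    = 6.02 * 10 + 1.76
    = 60.2 + 1.76
    = 61.96 dB

61.96 dB


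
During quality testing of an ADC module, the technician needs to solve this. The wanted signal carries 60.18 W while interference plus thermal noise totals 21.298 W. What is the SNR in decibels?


SNR in decibels:
SNR = 10 * log10(Ps / Pn)
    = 10 * log10(60.18 / 21.298)
    = 10 * log10(2.8256)
    = 10 * 0.4511
    = 4.51 dB

4.51 dB


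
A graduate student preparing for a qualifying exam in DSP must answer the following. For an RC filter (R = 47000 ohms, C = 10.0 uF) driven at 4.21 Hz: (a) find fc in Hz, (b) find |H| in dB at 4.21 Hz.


Step 1 — cutoff frequency:
fc = 1 / (2*pi*R*C)
C = 10.0 uF = 1e-05 F
fc = 1 / (2*pi*47000*1e-05)
   = 0.338628 Hz

Step 2 — magnitude at f = 4.21 Hz:
|H(f)| = 1 / sqrt(1 + (f/fc)^2)
f/fc = 4.21 / 0.338628 = 12.432522
|H| = 1 / sqrt(1 + 154.567603) = 0.0801753
|H|_dB = 20*log10(0.0801753) = -21.92 dB

fc = 0.338628 Hz; |H(4.21 Hz)| = -21.92 dB


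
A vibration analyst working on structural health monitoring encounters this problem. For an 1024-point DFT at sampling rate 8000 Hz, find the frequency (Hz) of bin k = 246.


Frequency of DFT bin k:
f_k = k * fs / N
    = 246 * 8000 / 1024
    = 1968000 / 1024
    = 1921.875 Hz

1921.875 Hz


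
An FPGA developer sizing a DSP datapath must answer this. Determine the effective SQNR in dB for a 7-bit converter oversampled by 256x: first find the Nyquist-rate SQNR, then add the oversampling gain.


Step 1 — baseline SQNR at Nyquist:
SQNR_base = 6.02*N + 1.76
          = 6.02*7 + 1.76
          = 43.9 dB

Step 2 — oversampling processing gain:
G = 10*log10(OSR) = 10*log10(256) = 24.08 dB

Step 3 — total:
SQNR_total = 43.9 + 24.08 = 67.98 dB

Base SQNR = 43.9 dB; oversampled SQNR = 67.98 dB


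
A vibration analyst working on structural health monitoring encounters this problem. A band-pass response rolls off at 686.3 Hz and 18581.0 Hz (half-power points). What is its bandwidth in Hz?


Bandwidth is the difference of -3dB frequencies:
BW = f_high - f_low
   = 18581.0 - 686.3
   = 17894.7 Hz

17894.7 Hz


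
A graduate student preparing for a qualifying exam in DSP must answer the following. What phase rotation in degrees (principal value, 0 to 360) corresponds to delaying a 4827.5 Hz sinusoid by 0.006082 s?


Phase shift from frequency and time delay:
phi = 360 * f * t_delay
    = 360 * 4827.5 * 0.006082
    = 10569.91 degrees
    mod 360 = 129.91 degrees

129.91 degrees


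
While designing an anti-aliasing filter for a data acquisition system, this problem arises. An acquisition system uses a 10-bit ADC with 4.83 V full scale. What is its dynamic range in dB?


Dynamic range from full-scale to LSB:
V_min = V_max / 2^bits = 4.83 / 2^10
DR = 20 * log10(V_max / V_min)
   = 20 * log10(2^10)
   = 20 * 10 * log10(2)
   = 60.21 dB

60.21 dB


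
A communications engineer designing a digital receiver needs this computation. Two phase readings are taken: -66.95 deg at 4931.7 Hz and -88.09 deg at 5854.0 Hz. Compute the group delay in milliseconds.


Group delay from phase difference:
tau = -d(phi)/d(omega)
d(phi) = -21.14 deg = -0.368963 rad
d(omega) = 2*pi*(5854.0 - 4931.7) = 5794.9818 rad/s
tau = -(-0.368963) / 5794.9818
    = 0.0637 ms

0.0637 ms


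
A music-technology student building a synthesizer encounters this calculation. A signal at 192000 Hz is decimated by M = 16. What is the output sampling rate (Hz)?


Decimation reduces the sample rate:
fs_out = fs_in / M
       = 192000 / 16
       = 12000.0 Hz

12000.0 Hz


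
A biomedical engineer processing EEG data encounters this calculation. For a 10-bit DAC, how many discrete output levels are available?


Number of quantization levels = 2^N
= 2^10
= 1024

1024


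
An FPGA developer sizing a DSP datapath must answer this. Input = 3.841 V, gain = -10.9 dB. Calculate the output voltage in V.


Output voltage from dB gain:
V_out = V_in * 10^(gain_dB / 20)
      = 3.841 * 10^(-10.9 / 20)
      = 3.841 * 0.285102
      = 1.0951 V

1.0951 V


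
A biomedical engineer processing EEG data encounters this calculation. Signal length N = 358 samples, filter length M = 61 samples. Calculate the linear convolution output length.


Linear convolution output length:
L = N + M - 1
  = 358 + 61 - 1
  = 418 samples

418


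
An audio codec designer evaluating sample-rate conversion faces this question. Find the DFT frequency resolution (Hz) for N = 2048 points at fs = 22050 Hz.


DFT frequency resolution:
df = fs / N
   = 22050 / 2048
   = 10.7666 Hz

10.7666 Hz


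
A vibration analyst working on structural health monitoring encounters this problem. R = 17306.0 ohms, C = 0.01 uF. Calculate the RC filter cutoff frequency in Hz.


Cutoff frequency of a first-order RC filter:
fc = 1 / (2 * pi * R * C)
C = 0.01 uF = 1e-08 F
fc = 1 / (2 * pi * 17306.0 * 1e-08)
   = 1 / 0.0010873680492605
   = 919.651815 Hz

919.651815 Hz


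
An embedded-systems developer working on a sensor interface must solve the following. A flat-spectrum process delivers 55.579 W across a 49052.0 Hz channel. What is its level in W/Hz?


Power spectral density:
PSD = P / BW
    = 55.579 / 49052.0
    = 0.00113306 W/Hz

0.00113306 W/Hz


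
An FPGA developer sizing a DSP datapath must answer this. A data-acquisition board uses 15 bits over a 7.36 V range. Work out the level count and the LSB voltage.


Step 1 — number of quantization levels:
L = 2^N = 2^15 = 32768

Step 2 — LSB step size:
delta = Vfs / L
      = 7.36 / 32768
      = 0.00022461 V

Levels = 32768; step size = 0.00022461 V


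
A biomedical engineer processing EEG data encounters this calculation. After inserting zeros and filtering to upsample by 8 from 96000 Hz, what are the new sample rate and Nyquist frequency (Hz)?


Step 1 — output sample rate after interpolation by L:
fs_out = L * fs_in = 8 * 96000 = 768000 Hz

Step 2 — Nyquist frequency of the output stream:
f_Nyq = fs_out / 2 = 768000 / 2 = 384000.0 Hz

fs_out = 768000 Hz; f_Nyquist = 384000.0 Hz


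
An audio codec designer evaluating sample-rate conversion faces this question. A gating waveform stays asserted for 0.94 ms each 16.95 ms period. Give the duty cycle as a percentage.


Duty cycle as a percentage:
DC = (t_on / T) * 100
   = (0.94 / 16.95) * 100
   = 0.055457 * 100
   = 5.55 %

5.55 %


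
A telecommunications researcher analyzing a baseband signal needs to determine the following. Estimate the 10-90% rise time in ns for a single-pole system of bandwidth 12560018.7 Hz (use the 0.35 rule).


Rise time from bandwidth relationship:
tr = 0.35 / BW
   = 0.35 / 12560018.7
   = 2.786620055e-08 s
   = 27.8662 ns

27.8662 ns


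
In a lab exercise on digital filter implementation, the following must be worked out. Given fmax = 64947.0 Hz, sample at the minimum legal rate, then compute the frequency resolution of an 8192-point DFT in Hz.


Step 1 — Nyquist sampling rate:
fs = 2 * fmax = 2 * 64947.0 = 129894.0 Hz

Step 2 — DFT bin spacing:
df = fs / N = 129894.0 / 8192 = 15.8562 Hz

15.8562 Hz


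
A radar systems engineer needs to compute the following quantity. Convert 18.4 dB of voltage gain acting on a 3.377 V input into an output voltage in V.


Output voltage from dB gain:
V_out = V_in * 10^(gain_dB / 20)
      = 3.377 * 10^(18.4 / 20)
      = 3.377 * 8.317638
      = 28.0887 V

28.0887 V


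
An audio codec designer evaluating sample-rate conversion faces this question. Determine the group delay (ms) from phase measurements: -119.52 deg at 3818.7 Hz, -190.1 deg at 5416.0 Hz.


Group delay from phase difference:
tau = -d(phi)/d(omega)
d(phi) = -70.58 deg = -1.231853 rad
d(omega) = 2*pi*(5416.0 - 3818.7) = 10036.1319 rad/s
tau = -(-1.231853) / 10036.1319
    = 0.1227 ms

0.1227 ms


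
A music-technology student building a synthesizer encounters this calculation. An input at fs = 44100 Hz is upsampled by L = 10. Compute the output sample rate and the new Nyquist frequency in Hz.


Step 1 — output sample rate after interpolation by L:
fs_out = L * fs_in = 10 * 44100 = 441000 Hz

Step 2 — Nyquist frequency of the output stream:
f_Nyq = fs_out / 2 = 441000 / 2 = 220500.0 Hz

fs_out = 441000 Hz; f_Nyquist = 220500.0 Hz


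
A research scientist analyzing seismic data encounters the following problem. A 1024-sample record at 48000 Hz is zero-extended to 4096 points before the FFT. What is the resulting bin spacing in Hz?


Frequency resolution after zero-padding:
N_padded = 1024 * 4 = 4096
df = fs / N_padded
   = 48000 / 4096
   = 11.7188 Hz

11.7188 Hz


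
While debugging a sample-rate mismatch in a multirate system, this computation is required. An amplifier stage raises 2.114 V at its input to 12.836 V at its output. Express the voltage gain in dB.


Voltage gain in dB:
G = 20 * log10(Vout / Vin)
  = 20 * log10(12.836 / 2.114)
  = 20 * log10(6.071902)
  = 20 * 0.783325
  = 15.67 dB

15.67 dB


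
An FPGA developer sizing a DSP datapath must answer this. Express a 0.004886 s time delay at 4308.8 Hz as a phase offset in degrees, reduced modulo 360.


Phase shift from frequency and time delay:
phi = 360 * f * t_delay
    = 360 * 4308.8 * 0.004886
    = 7579.01 degrees
    mod 360 = 19.01 degrees

19.01 degrees


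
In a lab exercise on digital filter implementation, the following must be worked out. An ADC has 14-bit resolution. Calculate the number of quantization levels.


Number of quantization levels = 2^N
= 2^14
= 16384

16384


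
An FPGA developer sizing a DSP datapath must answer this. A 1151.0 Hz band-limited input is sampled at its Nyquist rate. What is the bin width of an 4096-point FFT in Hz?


Step 1 — Nyquist sampling rate:
fs = 2 * fmax = 2 * 1151.0 = 2302.0 Hz

Step 2 — DFT bin spacing:
df = fs / N = 2302.0 / 4096 = 0.562 Hz

0.562 Hz


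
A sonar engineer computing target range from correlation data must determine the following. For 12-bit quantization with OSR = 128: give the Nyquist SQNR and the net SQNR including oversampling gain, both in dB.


Step 1 — baseline SQNR at Nyquist:
SQNR_base = 6.02*N + 1.76
          = 6.02*12 + 1.76
          = 74.0 dB

Step 2 — oversampling processing gain:
G = 10*log10(OSR) = 10*log10(128) = 21.07 dB

Step 3 — total:
SQNR_total = 74.0 + 21.07 = 95.07 dB

Base SQNR = 74.0 dB; oversampled SQNR = 95.07 dB


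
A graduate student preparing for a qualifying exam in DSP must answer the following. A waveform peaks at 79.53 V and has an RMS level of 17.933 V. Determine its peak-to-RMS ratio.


Crest factor is the ratio of peak to RMS:
CF = V_peak / V_rms
   = 79.53 / 17.933
   = 4.4348

4.4348


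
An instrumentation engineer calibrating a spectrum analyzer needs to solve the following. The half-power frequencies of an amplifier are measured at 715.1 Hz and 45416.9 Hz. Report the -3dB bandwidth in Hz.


Bandwidth is the difference of -3dB frequencies:
BW = f_high - f_low
   = 45416.9 - 715.1
   = 44701.8 Hz

44701.8 Hz


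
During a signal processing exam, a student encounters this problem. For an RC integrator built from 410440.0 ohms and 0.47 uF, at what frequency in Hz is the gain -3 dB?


Cutoff frequency of a first-order RC filter:
fc = 1 / (2 * pi * R * C)
C = 0.47 uF = 4.7e-07 F
fc = 1 / (2 * pi * 410440.0 * 4.7e-07)
   = 1 / 1.212069171415
   = 0.825035 Hz

0.825035 Hz


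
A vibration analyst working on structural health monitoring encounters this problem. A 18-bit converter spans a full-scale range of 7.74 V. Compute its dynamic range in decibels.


Dynamic range from full-scale to LSB:
V_min = V_max / 2^bits = 7.74 / 2^18
DR = 20 * log10(V_max / V_min)
   = 20 * log10(2^18)
   = 20 * 18 * log10(2)
   = 108.37 dB

108.37 dB


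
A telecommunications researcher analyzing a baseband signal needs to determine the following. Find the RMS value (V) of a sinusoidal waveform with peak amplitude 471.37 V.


RMS voltage for a sinusoidal waveform:
V_rms = V_peak / sqrt(2)
      = 471.37 / 1.414214
      = 333.309 V

333.309 V


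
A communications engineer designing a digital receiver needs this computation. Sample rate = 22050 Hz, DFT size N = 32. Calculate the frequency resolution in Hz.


DFT frequency resolution:
df = fs / N
   = 22050 / 32
   = 689.0625 Hz

689.0625 Hz


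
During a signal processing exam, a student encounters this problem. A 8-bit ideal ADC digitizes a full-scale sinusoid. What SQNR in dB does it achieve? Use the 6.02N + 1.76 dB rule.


Theoretical SNR for a full-scale sinusoid:
SNR = 6.02 * N + 1.76
    = 6.02 * 8 + 1.76
    = 48.16 + 1.76
    = 49.92 dB

49.92 dB


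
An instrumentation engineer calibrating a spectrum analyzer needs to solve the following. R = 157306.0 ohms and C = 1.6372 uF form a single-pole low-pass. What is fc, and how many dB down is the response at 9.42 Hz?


Step 1 — cutoff frequency:
fc = 1 / (2*pi*R*C)
C = 1.6372 uF = 1.6372e-06 F
fc = 1 / (2*pi*157306.0*1.6372e-06)
   = 0.617978 Hz

Step 2 — magnitude at f = 9.42 Hz:
|H(f)| = 1 / sqrt(1 + (f/fc)^2)
f/fc = 9.42 / 0.617978 = 15.243261
|H| = 1 / sqrt(1 + 232.357006) = 0.065462
|H|_dB = 20*log10(0.065462) = -23.68 dB

fc = 0.617978 Hz; |H(9.42 Hz)| = -23.68 dB


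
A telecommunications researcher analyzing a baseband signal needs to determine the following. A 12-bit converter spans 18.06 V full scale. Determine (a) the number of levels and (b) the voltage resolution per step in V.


Step 1 — number of quantization levels:
L = 2^N = 2^12 = 4096

Step 2 — LSB step size:
delta = Vfs / L
      = 18.06 / 4096
      = 0.00440918 V

Levels = 4096; step size = 0.00440918 V


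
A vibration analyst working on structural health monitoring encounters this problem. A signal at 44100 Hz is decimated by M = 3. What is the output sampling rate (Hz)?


Decimation reduces the sample rate:
fs_out = fs_in / M
       = 44100 / 3
       = 14700.0 Hz

14700.0 Hz


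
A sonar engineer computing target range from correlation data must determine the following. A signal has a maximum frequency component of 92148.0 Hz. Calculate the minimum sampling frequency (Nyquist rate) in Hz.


The Nyquist rate is twice the maximum frequency component.
fs_min = 2 * fmax
      = 2 * 92148.0
      = 184296.0 Hz

184296.0


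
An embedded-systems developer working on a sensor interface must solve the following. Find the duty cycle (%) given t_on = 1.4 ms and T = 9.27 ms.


Duty cycle as a percentage:
DC = (t_on / T) * 100
   = (1.4 / 9.27) * 100
   = 0.151025 * 100
   = 15.1 %

15.1 %


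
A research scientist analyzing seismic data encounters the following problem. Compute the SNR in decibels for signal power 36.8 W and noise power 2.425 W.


SNR in decibels:
SNR = 10 * log10(Ps / Pn)
    = 10 * log10(36.8 / 2.425)
    = 10 * log10(15.1753)
    = 10 * 1.1811
    = 11.81 dB

11.81 dB


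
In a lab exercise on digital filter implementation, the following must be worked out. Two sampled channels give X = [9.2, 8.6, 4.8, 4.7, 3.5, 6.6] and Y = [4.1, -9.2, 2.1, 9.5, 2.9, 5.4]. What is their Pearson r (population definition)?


Pearson correlation coefficient (population):
r = cov(X,Y) / (std(X) * std(Y))
Mean X = 6.2333, Mean Y = 2.4667
Cov(X,Y) = -5.522222
Std(X) = 2.098147, Std(Y) = 5.732558
r = -0.4591

-0.4591


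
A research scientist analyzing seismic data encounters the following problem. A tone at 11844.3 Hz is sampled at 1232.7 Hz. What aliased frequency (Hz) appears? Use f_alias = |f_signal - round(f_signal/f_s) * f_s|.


Compute the nearest integer multiple of fs to the signal:
n = round(11844.3 / 1232.7) = 10
f_alias = |11844.3 - 10 * 1232.7|
        = |11844.3 - 12327.0|
        = 482.7 Hz

482.7


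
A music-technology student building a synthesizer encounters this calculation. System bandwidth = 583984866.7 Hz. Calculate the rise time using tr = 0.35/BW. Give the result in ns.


Rise time from bandwidth relationship:
tr = 0.35 / BW
   = 0.35 / 583984866.7
   = 5.993305991e-10 s
   = 0.5993 ns

0.5993 ns


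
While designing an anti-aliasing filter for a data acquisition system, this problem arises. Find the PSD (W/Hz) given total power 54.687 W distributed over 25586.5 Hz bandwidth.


Power spectral density:
PSD = P / BW
    = 54.687 / 25586.5
    = 0.00213734 W/Hz

0.00213734 W/Hz


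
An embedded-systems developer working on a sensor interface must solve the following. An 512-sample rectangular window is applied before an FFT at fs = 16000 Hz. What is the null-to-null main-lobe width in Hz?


Main lobe width for a rectangular window:
Width = 2 * fs / N
      = 2 * 16000 / 512
      = 32000 / 512
      = 62.5 Hz

62.5 Hz


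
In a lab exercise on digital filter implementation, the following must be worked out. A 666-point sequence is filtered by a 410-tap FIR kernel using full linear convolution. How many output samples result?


Linear convolution output length:
L = N + M - 1
  = 666 + 410 - 1
  = 1075 samples

1075


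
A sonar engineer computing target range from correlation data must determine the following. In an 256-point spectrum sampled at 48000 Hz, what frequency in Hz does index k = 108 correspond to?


Frequency of DFT bin k:
f_k = k * fs / N
    = 108 * 48000 / 256
    = 5184000 / 256
    = 20250.0 Hz

20250.0 Hz


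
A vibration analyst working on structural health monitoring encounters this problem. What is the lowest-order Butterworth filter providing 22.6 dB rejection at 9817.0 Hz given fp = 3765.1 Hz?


Butterworth filter order formula:
n = log10(10^(A/10) - 1) / (2 * log10(f_stop/f_pass))
10^(22.6/10) - 1 = 180.9701
f_stop/f_pass = 9817.0 / 3765.1 = 2.6074
n = 2.7122 -> ceil = 3

3


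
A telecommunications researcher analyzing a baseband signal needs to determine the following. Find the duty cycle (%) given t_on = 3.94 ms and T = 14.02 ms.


Duty cycle as a percentage:
DC = (t_on / T) * 100
   = (3.94 / 14.02) * 100
   = 0.281027 * 100
   = 28.1 %

28.1 %


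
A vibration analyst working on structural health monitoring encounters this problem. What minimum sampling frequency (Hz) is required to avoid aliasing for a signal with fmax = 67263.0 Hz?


The Nyquist rate is twice the maximum frequency component.
fs_min = 2 * fmax
      = 2 * 67263.0
      = 134526.0 Hz

134526.0


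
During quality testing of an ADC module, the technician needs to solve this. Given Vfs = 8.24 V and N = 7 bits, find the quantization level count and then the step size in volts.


Step 1 — number of quantization levels:
L = 2^N = 2^7 = 128

Step 2 — LSB step size:
delta = Vfs / L
      = 8.24 / 128
      = 0.064375 V

Levels = 128; step size = 0.064375 V


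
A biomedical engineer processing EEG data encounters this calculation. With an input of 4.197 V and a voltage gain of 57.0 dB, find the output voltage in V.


Output voltage from dB gain:
V_out = V_in * 10^(gain_dB / 20)
      = 4.197 * 10^(57.0 / 20)
      = 4.197 * 707.945784
      = 2971.2485 V

2971.2485 V


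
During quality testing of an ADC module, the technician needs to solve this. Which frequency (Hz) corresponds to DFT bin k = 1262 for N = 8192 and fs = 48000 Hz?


Frequency of DFT bin k:
f_k = k * fs / N
    = 1262 * 48000 / 8192
    = 60576000 / 8192
    = 7394.531 Hz

7394.531 Hz


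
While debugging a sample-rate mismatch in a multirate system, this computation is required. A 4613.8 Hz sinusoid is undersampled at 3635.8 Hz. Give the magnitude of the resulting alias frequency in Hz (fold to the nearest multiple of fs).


Compute the nearest integer multiple of fs to the signal:
n = round(4613.8 / 3635.8) = 1
f_alias = |4613.8 - 1 * 3635.8|
        = |4613.8 - 3635.8|
        = 978.0 Hz

978.0


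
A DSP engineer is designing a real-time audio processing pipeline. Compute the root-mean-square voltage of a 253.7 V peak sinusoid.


RMS voltage for a sinusoidal waveform:
V_rms = V_peak / sqrt(2)
      = 253.7 / 1.414214
      = 179.393 V

179.393 V


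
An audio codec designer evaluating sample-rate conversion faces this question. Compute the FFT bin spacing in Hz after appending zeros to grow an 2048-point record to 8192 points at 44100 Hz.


Frequency resolution after zero-padding:
N_padded = 2048 * 4 = 8192
df = fs / N_padded
   = 44100 / 8192
   = 5.3833 Hz

5.3833 Hz


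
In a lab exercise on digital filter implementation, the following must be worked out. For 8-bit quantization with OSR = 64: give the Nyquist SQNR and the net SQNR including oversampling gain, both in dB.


Step 1 — baseline SQNR at Nyquist:
SQNR_base = 6.02*N + 1.76
          = 6.02*8 + 1.76
          = 49.92 dB

Step 2 — oversampling processing gain:
G = 10*log10(OSR) = 10*log10(64) = 18.06 dB

Step 3 — total:
SQNR_total = 49.92 + 18.06 = 67.98 dB

Base SQNR = 49.92 dB; oversampled SQNR = 67.98 dB


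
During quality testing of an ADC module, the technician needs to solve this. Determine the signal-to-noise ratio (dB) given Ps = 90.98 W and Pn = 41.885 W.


SNR in decibels:
SNR = 10 * log10(Ps / Pn)
    = 10 * log10(90.98 / 41.885)
    = 10 * log10(2.1721)
    = 10 * 0.3369
    = 3.37 dB

3.37 dB


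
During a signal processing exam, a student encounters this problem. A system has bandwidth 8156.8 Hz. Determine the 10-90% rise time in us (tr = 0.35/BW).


Rise time from bandwidth relationship:
tr = 0.35 / BW
   = 0.35 / 8156.8
   = 4.290898392e-05 s
   = 42.909 us

42.909 us


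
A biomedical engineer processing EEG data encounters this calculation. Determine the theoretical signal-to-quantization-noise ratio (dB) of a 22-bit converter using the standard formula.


Theoretical SNR for a full-scale sinusoid:
SNR = 6.02 * N + 1.76
    = 6.02 * 22 + 1.76
    = 132.44 + 1.76
    = 134.2 dB

134.2 dB


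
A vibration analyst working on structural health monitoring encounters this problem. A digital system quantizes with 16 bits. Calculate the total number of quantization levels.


Number of quantization levels = 2^N
= 2^16
= 65536

65536


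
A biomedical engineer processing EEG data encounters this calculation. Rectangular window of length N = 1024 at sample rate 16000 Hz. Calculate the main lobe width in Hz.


Main lobe width for a rectangular window:
Width = 2 * fs / N
      = 2 * 16000 / 1024
      = 32000 / 1024
      = 31.25 Hz

31.25 Hz


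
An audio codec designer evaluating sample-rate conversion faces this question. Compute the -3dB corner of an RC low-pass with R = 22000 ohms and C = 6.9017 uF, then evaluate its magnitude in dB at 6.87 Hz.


Step 1 — cutoff frequency:
fc = 1 / (2*pi*R*C)
C = 6.9017 uF = 6.9017e-06 F
fc = 1 / (2*pi*22000*6.9017e-06)
   = 1.04819 Hz

Step 2 — magnitude at f = 6.87 Hz:
|H(f)| = 1 / sqrt(1 + (f/fc)^2)
f/fc = 6.87 / 1.04819 = 6.554155
|H| = 1 / sqrt(1 + 42.956948) = 0.1508295
|H|_dB = 20*log10(0.1508295) = -16.43 dB

fc = 1.04819 Hz; |H(6.87 Hz)| = -16.43 dB
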